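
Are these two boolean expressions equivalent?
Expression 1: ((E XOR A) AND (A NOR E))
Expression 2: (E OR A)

No. Counterexample: with A=0, E=1, Expression 1 = 0 but Expression 2 = 1.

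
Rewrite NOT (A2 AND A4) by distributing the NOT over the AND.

NOT A2 OR NOT A4
De Morgan's: NOT(AND of terms) = OR of negations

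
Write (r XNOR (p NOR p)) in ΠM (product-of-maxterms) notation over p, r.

ΠM(0, 3) = (p OR r) AND (NOT p OR NOT r)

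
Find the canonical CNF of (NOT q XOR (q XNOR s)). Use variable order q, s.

(q OR s) AND (NOT q OR s)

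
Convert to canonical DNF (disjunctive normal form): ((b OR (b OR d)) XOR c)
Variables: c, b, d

(NOT c AND NOT b AND d) OR (NOT c AND b AND NOT d) OR (NOT c AND b AND d) OR (c AND NOT b AND NOT d)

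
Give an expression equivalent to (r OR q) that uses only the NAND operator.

((r NAND r) NAND (q NAND q))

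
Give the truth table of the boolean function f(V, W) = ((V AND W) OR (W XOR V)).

V | W | Output
--------------
0 | 0 | 0
0 | 1 | 1
1 | 0 | 1
1 | 1 | 1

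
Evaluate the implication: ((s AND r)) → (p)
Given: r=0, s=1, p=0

Antecedent ((s AND r)) = 0; consequent (p) = 0.
0 → 0 = 1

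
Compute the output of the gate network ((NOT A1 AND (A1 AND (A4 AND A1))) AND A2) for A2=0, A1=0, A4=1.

Substituting: ((NOT 0 AND (0 AND (1 AND 0))) AND 0)
= 0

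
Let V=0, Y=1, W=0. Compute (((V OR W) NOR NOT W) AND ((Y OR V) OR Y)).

Substituting: (((0 OR 0) NOR NOT 0) AND ((1 OR 0) OR 1))
= 0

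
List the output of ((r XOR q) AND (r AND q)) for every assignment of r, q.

r | q | Output
--------------
0 | 0 | 0
0 | 1 | 0
1 | 0 | 0
1 | 1 | 0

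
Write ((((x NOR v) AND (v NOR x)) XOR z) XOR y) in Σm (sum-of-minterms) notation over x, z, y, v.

Σm(0, 3, 5, 6, 10, 11, 12, 13) = (NOT x AND NOT z AND NOT y AND NOT v) OR (NOT x AND NOT z AND y AND v) OR (NOT x AND z AND NOT y AND v) OR (NOT x AND z AND y AND NOT v) OR (x AND NOT z AND y AND NOT v) OR (x AND NOT z AND y AND v) OR (x AND z AND NOT y AND NOT v) OR (x AND z AND NOT y AND v)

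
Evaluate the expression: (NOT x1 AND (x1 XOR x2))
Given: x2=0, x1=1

Substituting: (NOT 1 AND (1 XOR 0))
= 0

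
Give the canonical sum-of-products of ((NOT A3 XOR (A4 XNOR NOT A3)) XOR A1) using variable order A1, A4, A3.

Σm(0, 1, 6, 7) = (NOT A1 AND NOT A4 AND NOT A3) OR (NOT A1 AND NOT A4 AND A3) OR (A1 AND A4 AND NOT A3) OR (A1 AND A4 AND A3)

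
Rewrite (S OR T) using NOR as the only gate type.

((S NOR T) NOR (S NOR T))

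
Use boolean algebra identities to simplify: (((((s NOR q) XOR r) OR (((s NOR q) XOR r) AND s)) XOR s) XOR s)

By XOR self-cancellation ((E XOR v) XOR v = E) then absorption (E OR (E AND v) = E):
= ((s NOR q) XOR r)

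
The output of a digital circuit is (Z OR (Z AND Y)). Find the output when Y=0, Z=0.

Substituting: (0 OR (0 AND 0))
= 0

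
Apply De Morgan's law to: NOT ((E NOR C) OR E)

NOT (E NOR C) AND NOT E
De Morgan's: NOT(OR of terms) = AND of negations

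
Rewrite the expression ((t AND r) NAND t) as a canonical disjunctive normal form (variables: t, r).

(NOT t AND NOT r) OR (NOT t AND r) OR (t AND NOT r)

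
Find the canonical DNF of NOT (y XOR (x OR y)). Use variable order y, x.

(NOT y AND NOT x) OR (y AND NOT x) OR (y AND x)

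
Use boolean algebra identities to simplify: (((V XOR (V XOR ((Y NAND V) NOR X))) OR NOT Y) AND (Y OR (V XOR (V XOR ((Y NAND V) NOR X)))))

By distribution ((E OR v) AND (E OR NOT v) = E) then XOR self-cancellation ((E XOR v) XOR v = E):
= ((Y NAND V) NOR X)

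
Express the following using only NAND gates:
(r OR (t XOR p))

((r NAND r) NAND (((t NAND (t NAND p)) NAND (p NAND (t NAND p))) NAND ((t NAND (t NAND p)) NAND (p NAND (t NAND p)))))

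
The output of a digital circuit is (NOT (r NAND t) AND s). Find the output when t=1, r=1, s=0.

Substituting: (NOT (1 NAND 1) AND 0)
= 0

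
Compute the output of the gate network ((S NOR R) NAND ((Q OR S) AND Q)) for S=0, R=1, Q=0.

Substituting: ((0 NOR 1) NAND ((0 OR 0) AND 0))
= 1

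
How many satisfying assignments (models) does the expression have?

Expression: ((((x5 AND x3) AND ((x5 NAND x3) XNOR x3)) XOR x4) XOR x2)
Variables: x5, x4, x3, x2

Satisfying assignments: (0,0,0,1), (0,0,1,1), (0,1,0,0), (0,1,1,0), (1,0,0,1), (1,0,1,1), (1,1,0,0), (1,1,1,0)
Count: 8 out of 16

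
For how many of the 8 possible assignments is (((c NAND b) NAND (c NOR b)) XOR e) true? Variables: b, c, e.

Satisfying assignments: (0,0,1), (0,1,0), (1,0,0), (1,1,0)
Count: 4 out of 8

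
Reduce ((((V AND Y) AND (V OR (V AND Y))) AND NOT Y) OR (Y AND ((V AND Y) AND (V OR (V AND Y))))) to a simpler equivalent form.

By distribution ((E AND v) OR (E AND NOT v) = E) then absorption (E AND (E OR v) = E):
= (V AND Y)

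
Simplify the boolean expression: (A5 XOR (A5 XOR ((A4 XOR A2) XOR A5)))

By XOR self-cancellation ((E XOR v) XOR v = E):
= ((A4 XOR A2) XOR A5)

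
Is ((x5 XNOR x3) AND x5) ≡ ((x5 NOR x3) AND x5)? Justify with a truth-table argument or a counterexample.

No. Counterexample: with x5=1, x3=1, Expression 1 = 1 but Expression 2 = 0.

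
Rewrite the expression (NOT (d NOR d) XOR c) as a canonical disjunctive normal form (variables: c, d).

(NOT c AND d) OR (c AND NOT d)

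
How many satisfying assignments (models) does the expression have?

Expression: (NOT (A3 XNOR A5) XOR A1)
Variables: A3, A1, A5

Satisfying assignments: (0,0,1), (0,1,0), (1,0,0), (1,1,1)
Count: 4 out of 8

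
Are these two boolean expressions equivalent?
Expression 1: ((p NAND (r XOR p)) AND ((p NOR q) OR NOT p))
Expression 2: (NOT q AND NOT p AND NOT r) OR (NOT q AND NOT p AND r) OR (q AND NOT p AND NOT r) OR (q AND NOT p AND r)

Yes, they are equivalent — the two output columns agree on all 8 assignments:
q | p | r | Expression 1 | Expression 2
---------------------------------------
0 | 0 | 0 | 1 | 1
0 | 0 | 1 | 1 | 1
0 | 1 | 0 | 0 | 0
0 | 1 | 1 | 0 | 0
1 | 0 | 0 | 1 | 1
1 | 0 | 1 | 1 | 1
1 | 1 | 0 | 0 | 0
1 | 1 | 1 | 0 | 0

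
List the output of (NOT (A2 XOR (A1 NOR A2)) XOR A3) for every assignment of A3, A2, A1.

A3 | A2 | A1 | Output
---------------------
0 | 0 | 0 | 0
0 | 0 | 1 | 1
0 | 1 | 0 | 0
0 | 1 | 1 | 0
1 | 0 | 0 | 1
1 | 0 | 1 | 0
1 | 1 | 0 | 1
1 | 1 | 1 | 1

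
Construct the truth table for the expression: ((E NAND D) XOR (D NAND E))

E | D | Output
--------------
0 | 0 | 0
0 | 1 | 0
1 | 0 | 0
1 | 1 | 0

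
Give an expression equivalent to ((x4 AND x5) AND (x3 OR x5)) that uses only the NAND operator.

((((x4 NAND x5) NAND (x4 NAND x5)) NAND ((x3 NAND x3) NAND (x5 NAND x5))) NAND (((x4 NAND x5) NAND (x4 NAND x5)) NAND ((x3 NAND x3) NAND (x5 NAND x5))))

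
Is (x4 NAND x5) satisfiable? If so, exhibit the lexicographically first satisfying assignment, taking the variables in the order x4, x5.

x4=0, x5=0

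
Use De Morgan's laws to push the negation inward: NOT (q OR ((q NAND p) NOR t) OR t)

NOT q AND NOT ((q NAND p) NOR t) AND NOT t
De Morgan's: NOT(OR of terms) = AND of negations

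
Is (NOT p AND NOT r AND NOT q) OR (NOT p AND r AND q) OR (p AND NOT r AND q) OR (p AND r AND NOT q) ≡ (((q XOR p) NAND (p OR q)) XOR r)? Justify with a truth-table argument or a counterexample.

Yes, they are equivalent — the two output columns agree on all 8 assignments:
p | r | q | Expression 1 | Expression 2
---------------------------------------
0 | 0 | 0 | 1 | 1
0 | 0 | 1 | 0 | 0
0 | 1 | 0 | 0 | 0
0 | 1 | 1 | 1 | 1
1 | 0 | 0 | 0 | 0
1 | 0 | 1 | 1 | 1
1 | 1 | 0 | 1 | 1
1 | 1 | 1 | 0 | 0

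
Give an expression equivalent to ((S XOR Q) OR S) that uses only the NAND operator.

((((S NAND (S NAND Q)) NAND (Q NAND (S NAND Q))) NAND ((S NAND (S NAND Q)) NAND (Q NAND (S NAND Q)))) NAND (S NAND S))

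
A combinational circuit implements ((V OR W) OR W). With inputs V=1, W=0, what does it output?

Substituting: ((1 OR 0) OR 0)
= 1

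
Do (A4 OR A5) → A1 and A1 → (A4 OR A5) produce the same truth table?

No, Converse is not equivalent to original (counterexample: A1=0, A5=0, A4=1)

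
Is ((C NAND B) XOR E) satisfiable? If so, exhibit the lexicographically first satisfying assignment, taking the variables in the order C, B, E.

C=0, B=0, E=0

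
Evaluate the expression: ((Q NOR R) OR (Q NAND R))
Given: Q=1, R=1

Substituting: ((1 NOR 1) OR (1 NAND 1))
= 0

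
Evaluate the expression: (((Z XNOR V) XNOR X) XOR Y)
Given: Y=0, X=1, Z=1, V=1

Substituting: (((1 XNOR 1) XNOR 1) XOR 0)
= 1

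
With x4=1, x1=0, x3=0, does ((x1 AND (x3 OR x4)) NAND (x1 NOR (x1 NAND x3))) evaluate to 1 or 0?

Substituting: ((0 AND (0 OR 1)) NAND (0 NOR (0 NAND 0)))
= 1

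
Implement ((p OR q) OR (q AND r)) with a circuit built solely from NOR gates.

((((p NOR q) NOR (p NOR q)) NOR ((q NOR q) NOR (r NOR r))) NOR (((p NOR q) NOR (p NOR q)) NOR ((q NOR q) NOR (r NOR r))))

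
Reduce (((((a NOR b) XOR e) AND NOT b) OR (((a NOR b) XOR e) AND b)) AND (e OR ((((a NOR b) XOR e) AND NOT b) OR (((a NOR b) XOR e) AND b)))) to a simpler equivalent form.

By absorption (E AND (E OR v) = E) then distribution ((E AND v) OR (E AND NOT v) = E):
= ((a NOR b) XOR e)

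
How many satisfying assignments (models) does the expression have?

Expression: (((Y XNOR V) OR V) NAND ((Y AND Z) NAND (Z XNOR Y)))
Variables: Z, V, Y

Satisfying assignments: (0,0,1), (1,0,1), (1,1,1)
Count: 3 out of 8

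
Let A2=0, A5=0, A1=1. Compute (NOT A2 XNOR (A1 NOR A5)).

Substituting: (NOT 0 XNOR (1 NOR 0))
= 0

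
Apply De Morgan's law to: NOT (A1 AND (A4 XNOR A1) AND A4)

NOT A1 OR NOT (A4 XNOR A1) OR NOT A4
De Morgan's: NOT(AND of terms) = OR of negations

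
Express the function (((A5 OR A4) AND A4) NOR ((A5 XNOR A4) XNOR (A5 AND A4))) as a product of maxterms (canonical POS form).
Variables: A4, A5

ΠM(1, 2, 3) = (A4 OR NOT A5) AND (NOT A4 OR A5) AND (NOT A4 OR NOT A5)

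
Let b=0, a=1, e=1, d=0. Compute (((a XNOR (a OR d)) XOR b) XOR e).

Substituting: (((1 XNOR (1 OR 0)) XOR 0) XOR 1)
= 0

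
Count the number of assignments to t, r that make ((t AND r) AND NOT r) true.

No assignment satisfies the expression.
Count: 0 out of 4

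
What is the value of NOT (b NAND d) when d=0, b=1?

Substituting: NOT (1 NAND 0)
= 0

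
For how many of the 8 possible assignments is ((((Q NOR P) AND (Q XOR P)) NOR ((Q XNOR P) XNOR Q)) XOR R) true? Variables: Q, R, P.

Satisfying assignments: (0,0,0), (0,1,1), (1,0,0), (1,1,1)
Count: 4 out of 8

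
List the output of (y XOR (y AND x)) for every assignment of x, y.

x | y | Output
--------------
0 | 0 | 0
0 | 1 | 1
1 | 0 | 0
1 | 1 | 0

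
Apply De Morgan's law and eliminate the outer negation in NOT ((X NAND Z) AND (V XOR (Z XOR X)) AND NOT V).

NOT (X NAND Z) OR NOT (V XOR (Z XOR X)) OR V
De Morgan's: NOT(AND of terms) = OR of negations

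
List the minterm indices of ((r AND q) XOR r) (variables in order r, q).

Σm(2) = (r AND NOT q)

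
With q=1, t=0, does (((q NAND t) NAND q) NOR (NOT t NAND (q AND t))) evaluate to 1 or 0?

Substituting: (((1 NAND 0) NAND 1) NOR (NOT 0 NAND (1 AND 0)))
= 0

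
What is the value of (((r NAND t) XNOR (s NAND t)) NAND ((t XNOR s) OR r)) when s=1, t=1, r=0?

Substituting: (((0 NAND 1) XNOR (1 NAND 1)) NAND ((1 XNOR 1) OR 0))
= 1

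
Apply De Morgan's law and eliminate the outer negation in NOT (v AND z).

NOT v OR NOT z
De Morgan's: NOT(AND of terms) = OR of negations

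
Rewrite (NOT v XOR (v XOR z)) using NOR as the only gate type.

(((((v NOR v) NOR ((((v NOR z) NOR (v NOR z)) NOR ((v NOR z) NOR (v NOR z))) NOR ((((v NOR v) NOR (z NOR z)) NOR ((v NOR v) NOR (z NOR z))) NOR (((v NOR v) NOR (z NOR z)) NOR ((v NOR v) NOR (z NOR z)))))) NOR ((v NOR v) NOR ((((v NOR z) NOR (v NOR z)) NOR ((v NOR z) NOR (v NOR z))) NOR ((((v NOR v) NOR (z NOR z)) NOR ((v NOR v) NOR (z NOR z))) NOR (((v NOR v) NOR (z NOR z)) NOR ((v NOR v) NOR (z NOR z))))))) NOR (((v NOR v) NOR ((((v NOR z) NOR (v NOR z)) NOR ((v NOR z) NOR (v NOR z))) NOR ((((v NOR v) NOR (z NOR z)) NOR ((v NOR v) NOR (z NOR z))) NOR (((v NOR v) NOR (z NOR z)) NOR ((v NOR v) NOR (z NOR z)))))) NOR ((v NOR v) NOR ((((v NOR z) NOR (v NOR z)) NOR ((v NOR z) NOR (v NOR z))) NOR ((((v NOR v) NOR (z NOR z)) NOR ((v NOR v) NOR (z NOR z))) NOR (((v NOR v) NOR (z NOR z)) NOR ((v NOR v) NOR (z NOR z)))))))) NOR (((((v NOR v) NOR (v NOR v)) NOR (((((v NOR z) NOR (v NOR z)) NOR ((v NOR z) NOR (v NOR z))) NOR ((((v NOR v) NOR (z NOR z)) NOR ((v NOR v) NOR (z NOR z))) NOR (((v NOR v) NOR (z NOR z)) NOR ((v NOR v) NOR (z NOR z))))) NOR ((((v NOR z) NOR (v NOR z)) NOR ((v NOR z) NOR (v NOR z))) NOR ((((v NOR v) NOR (z NOR z)) NOR ((v NOR v) NOR (z NOR z))) NOR (((v NOR v) NOR (z NOR z)) NOR ((v NOR v) NOR (z NOR z))))))) NOR (((v NOR v) NOR (v NOR v)) NOR (((((v NOR z) NOR (v NOR z)) NOR ((v NOR z) NOR (v NOR z))) NOR ((((v NOR v) NOR (z NOR z)) NOR ((v NOR v) NOR (z NOR z))) NOR (((v NOR v) NOR (z NOR z)) NOR ((v NOR v) NOR (z NOR z))))) NOR ((((v NOR z) NOR (v NOR z)) NOR ((v NOR z) NOR (v NOR z))) NOR ((((v NOR v) NOR (z NOR z)) NOR ((v NOR v) NOR (z NOR z))) NOR (((v NOR v) NOR (z NOR z)) NOR ((v NOR v) NOR (z NOR z)))))))) NOR ((((v NOR v) NOR (v NOR v)) NOR (((((v NOR z) NOR (v NOR z)) NOR ((v NOR z) NOR (v NOR z))) NOR ((((v NOR v) NOR (z NOR z)) NOR ((v NOR v) NOR (z NOR z))) NOR (((v NOR v) NOR (z NOR z)) NOR ((v NOR v) NOR (z NOR z))))) NOR ((((v NOR z) NOR (v NOR z)) NOR ((v NOR z) NOR (v NOR z))) NOR ((((v NOR v) NOR (z NOR z)) NOR ((v NOR v) NOR (z NOR z))) NOR (((v NOR v) NOR (z NOR z)) NOR ((v NOR v) NOR (z NOR z))))))) NOR (((v NOR v) NOR (v NOR v)) NOR (((((v NOR z) NOR (v NOR z)) NOR ((v NOR z) NOR (v NOR z))) NOR ((((v NOR v) NOR (z NOR z)) NOR ((v NOR v) NOR (z NOR z))) NOR (((v NOR v) NOR (z NOR z)) NOR ((v NOR v) NOR (z NOR z))))) NOR ((((v NOR z) NOR (v NOR z)) NOR ((v NOR z) NOR (v NOR z))) NOR ((((v NOR v) NOR (z NOR z)) NOR ((v NOR v) NOR (z NOR z))) NOR (((v NOR v) NOR (z NOR z)) NOR ((v NOR v) NOR (z NOR z))))))))))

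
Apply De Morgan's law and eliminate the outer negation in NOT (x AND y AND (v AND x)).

NOT x OR NOT y OR NOT (v AND x)
De Morgan's: NOT(AND of terms) = OR of negations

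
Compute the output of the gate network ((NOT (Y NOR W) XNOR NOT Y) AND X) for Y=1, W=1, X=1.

Substituting: ((NOT (1 NOR 1) XNOR NOT 1) AND 1)
= 0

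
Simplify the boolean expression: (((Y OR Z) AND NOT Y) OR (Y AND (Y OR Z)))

By distribution ((E AND v) OR (E AND NOT v) = E):
= (Y OR Z)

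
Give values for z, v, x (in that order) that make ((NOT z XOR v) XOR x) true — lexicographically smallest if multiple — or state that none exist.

z=0, v=0, x=0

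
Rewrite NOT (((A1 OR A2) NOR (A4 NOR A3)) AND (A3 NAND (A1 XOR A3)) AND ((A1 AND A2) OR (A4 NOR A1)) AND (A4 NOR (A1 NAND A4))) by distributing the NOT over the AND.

NOT ((A1 OR A2) NOR (A4 NOR A3)) OR NOT (A3 NAND (A1 XOR A3)) OR NOT ((A1 AND A2) OR (A4 NOR A1)) OR NOT (A4 NOR (A1 NAND A4))
De Morgan's: NOT(AND of terms) = OR of negations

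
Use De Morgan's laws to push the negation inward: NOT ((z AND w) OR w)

NOT (z AND w) AND NOT w
De Morgan's: NOT(OR of terms) = AND of negations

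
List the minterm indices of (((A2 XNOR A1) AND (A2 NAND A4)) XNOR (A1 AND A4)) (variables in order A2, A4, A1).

Σm(1, 4, 6) = (NOT A2 AND NOT A4 AND A1) OR (A2 AND NOT A4 AND NOT A1) OR (A2 AND A4 AND NOT A1)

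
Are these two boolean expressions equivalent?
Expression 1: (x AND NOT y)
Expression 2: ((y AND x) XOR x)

Yes, they are equivalent — the two output columns agree on all 4 assignments:
x | y | Expression 1 | Expression 2
-----------------------------------
0 | 0 | 0 | 0
0 | 1 | 0 | 0
1 | 0 | 1 | 1
1 | 1 | 0 | 0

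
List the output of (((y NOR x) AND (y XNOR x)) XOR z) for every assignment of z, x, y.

z | x | y | Output
------------------
0 | 0 | 0 | 1
0 | 0 | 1 | 0
0 | 1 | 0 | 0
0 | 1 | 1 | 0
1 | 0 | 0 | 0
1 | 0 | 1 | 1
1 | 1 | 0 | 1
1 | 1 | 1 | 1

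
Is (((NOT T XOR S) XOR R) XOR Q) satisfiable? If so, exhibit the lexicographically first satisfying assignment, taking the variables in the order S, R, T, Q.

S=0, R=0, T=0, Q=0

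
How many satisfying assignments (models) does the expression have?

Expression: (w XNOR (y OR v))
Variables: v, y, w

Satisfying assignments: (0,0,0), (0,1,1), (1,0,1), (1,1,1)
Count: 4 out of 8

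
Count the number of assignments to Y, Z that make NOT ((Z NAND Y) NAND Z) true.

Satisfying assignments: (0,1)
Count: 1 out of 4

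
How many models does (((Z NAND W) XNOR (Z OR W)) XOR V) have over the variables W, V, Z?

Satisfying assignments: (0,0,1), (0,1,0), (1,0,0), (1,1,1)
Count: 4 out of 8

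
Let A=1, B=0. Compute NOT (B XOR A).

Substituting: NOT (0 XOR 1)
= 0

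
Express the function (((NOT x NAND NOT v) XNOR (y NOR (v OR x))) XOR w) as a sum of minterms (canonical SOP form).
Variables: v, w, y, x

Σm(2, 4, 5, 7, 12, 13, 14, 15) = (NOT v AND NOT w AND y AND NOT x) OR (NOT v AND w AND NOT y AND NOT x) OR (NOT v AND w AND NOT y AND x) OR (NOT v AND w AND y AND x) OR (v AND w AND NOT y AND NOT x) OR (v AND w AND NOT y AND x) OR (v AND w AND y AND NOT x) OR (v AND w AND y AND x)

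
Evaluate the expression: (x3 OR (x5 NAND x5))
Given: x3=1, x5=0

Substituting: (1 OR (0 NAND 0))
= 1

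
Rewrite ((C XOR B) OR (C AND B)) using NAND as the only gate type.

((((C NAND (C NAND B)) NAND (B NAND (C NAND B))) NAND ((C NAND (C NAND B)) NAND (B NAND (C NAND B)))) NAND (((C NAND B) NAND (C NAND B)) NAND ((C NAND B) NAND (C NAND B))))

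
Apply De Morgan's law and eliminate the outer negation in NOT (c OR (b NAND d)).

NOT c AND NOT (b NAND d)
De Morgan's: NOT(OR of terms) = AND of negations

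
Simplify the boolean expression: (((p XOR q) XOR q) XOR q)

By XOR self-cancellation ((E XOR v) XOR v = E):
= (p XOR q)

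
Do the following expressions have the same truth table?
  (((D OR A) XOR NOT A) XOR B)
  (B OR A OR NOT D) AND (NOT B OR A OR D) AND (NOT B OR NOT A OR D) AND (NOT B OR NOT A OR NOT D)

Yes, they are equivalent — the two output columns agree on all 8 assignments:
B | A | D | Expression 1 | Expression 2
---------------------------------------
0 | 0 | 0 | 1 | 1
0 | 0 | 1 | 0 | 0
0 | 1 | 0 | 1 | 1
0 | 1 | 1 | 1 | 1
1 | 0 | 0 | 0 | 0
1 | 0 | 1 | 1 | 1
1 | 1 | 0 | 0 | 0
1 | 1 | 1 | 0 | 0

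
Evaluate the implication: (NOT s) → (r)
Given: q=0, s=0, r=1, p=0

Antecedent (NOT s) = 1; consequent (r) = 1.
1 → 1 = 1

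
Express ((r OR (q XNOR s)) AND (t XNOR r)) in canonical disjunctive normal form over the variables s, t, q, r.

(NOT s AND NOT t AND NOT q AND NOT r) OR (NOT s AND t AND NOT q AND r) OR (NOT s AND t AND q AND r) OR (s AND NOT t AND q AND NOT r) OR (s AND t AND NOT q AND r) OR (s AND t AND q AND r)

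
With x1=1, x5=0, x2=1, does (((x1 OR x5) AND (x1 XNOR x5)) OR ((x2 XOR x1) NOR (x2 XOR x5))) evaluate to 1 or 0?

Substituting: (((1 OR 0) AND (1 XNOR 0)) OR ((1 XOR 1) NOR (1 XOR 0)))
= 0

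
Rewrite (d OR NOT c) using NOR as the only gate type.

((d NOR (c NOR c)) NOR (d NOR (c NOR c)))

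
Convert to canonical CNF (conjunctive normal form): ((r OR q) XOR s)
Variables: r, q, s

(r OR q OR s) AND (r OR NOT q OR NOT s) AND (NOT r OR q OR NOT s) AND (NOT r OR NOT q OR NOT s)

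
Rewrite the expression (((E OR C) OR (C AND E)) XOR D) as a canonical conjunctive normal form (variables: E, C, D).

(E OR C OR D) AND (E OR NOT C OR NOT D) AND (NOT E OR C OR NOT D) AND (NOT E OR NOT C OR NOT D)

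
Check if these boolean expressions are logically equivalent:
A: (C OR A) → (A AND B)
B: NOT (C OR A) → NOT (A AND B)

No, Inverse is not equivalent to original (counterexample: C=0, A=1, B=0)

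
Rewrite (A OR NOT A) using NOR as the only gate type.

((A NOR (A NOR A)) NOR (A NOR (A NOR A)))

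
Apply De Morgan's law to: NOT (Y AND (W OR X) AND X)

NOT Y OR NOT (W OR X) OR NOT X
De Morgan's: NOT(AND of terms) = OR of negations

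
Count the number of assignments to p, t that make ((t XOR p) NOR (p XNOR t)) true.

No assignment satisfies the expression.
Count: 0 out of 4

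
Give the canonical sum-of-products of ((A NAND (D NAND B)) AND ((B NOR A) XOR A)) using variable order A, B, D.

Σm(0, 1, 7) = (NOT A AND NOT B AND NOT D) OR (NOT A AND NOT B AND D) OR (A AND B AND D)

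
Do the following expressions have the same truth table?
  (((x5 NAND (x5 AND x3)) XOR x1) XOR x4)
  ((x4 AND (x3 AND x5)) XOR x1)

No. Counterexample: with x1=0, x3=0, x4=0, x5=0, Expression 1 = 1 but Expression 2 = 0.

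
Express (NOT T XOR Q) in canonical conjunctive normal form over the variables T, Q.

(T OR NOT Q) AND (NOT T OR Q)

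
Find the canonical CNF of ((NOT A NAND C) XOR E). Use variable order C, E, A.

(C OR NOT E OR A) AND (C OR NOT E OR NOT A) AND (NOT C OR E OR A) AND (NOT C OR NOT E OR NOT A)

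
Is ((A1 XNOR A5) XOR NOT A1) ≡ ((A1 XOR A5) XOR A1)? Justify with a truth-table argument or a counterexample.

Yes, they are equivalent — the two output columns agree on all 4 assignments:
A5 | A1 | Expression 1 | Expression 2
-------------------------------------
0 | 0 | 0 | 0
0 | 1 | 0 | 0
1 | 0 | 1 | 1
1 | 1 | 1 | 1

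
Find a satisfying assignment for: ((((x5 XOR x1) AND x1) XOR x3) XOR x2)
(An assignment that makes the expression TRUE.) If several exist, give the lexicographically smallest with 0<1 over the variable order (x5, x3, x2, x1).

x5=0, x3=0, x2=0, x1=1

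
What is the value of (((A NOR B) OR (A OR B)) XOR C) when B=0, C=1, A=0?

Substituting: (((0 NOR 0) OR (0 OR 0)) XOR 1)
= 0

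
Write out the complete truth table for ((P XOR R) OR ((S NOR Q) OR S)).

P | R | S | Q | Output
----------------------
0 | 0 | 0 | 0 | 1
0 | 0 | 0 | 1 | 0
0 | 0 | 1 | 0 | 1
0 | 0 | 1 | 1 | 1
0 | 1 | 0 | 0 | 1
0 | 1 | 0 | 1 | 1
0 | 1 | 1 | 0 | 1
0 | 1 | 1 | 1 | 1
1 | 0 | 0 | 0 | 1
1 | 0 | 0 | 1 | 1
1 | 0 | 1 | 0 | 1
1 | 0 | 1 | 1 | 1
1 | 1 | 0 | 0 | 1
1 | 1 | 0 | 1 | 0
1 | 1 | 1 | 0 | 1
1 | 1 | 1 | 1 | 1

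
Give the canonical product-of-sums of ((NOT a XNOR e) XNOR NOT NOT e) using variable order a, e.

ΠM(2, 3) = (NOT a OR e) AND (NOT a OR NOT e)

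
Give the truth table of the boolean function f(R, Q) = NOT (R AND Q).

R | Q | Output
--------------
0 | 0 | 1
0 | 1 | 1
1 | 0 | 1
1 | 1 | 0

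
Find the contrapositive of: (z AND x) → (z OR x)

Contrapositive: NOT (z OR x) → NOT (z AND x)
Note: A statement and its contrapositive are logically equivalent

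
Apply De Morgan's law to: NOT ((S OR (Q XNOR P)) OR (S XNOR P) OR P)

NOT (S OR (Q XNOR P)) AND NOT (S XNOR P) AND NOT P
De Morgan's: NOT(OR of terms) = AND of negations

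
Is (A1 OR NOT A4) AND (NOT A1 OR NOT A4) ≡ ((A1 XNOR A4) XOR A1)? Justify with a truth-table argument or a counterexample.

Yes, they are equivalent — the two output columns agree on all 4 assignments:
A1 | A4 | Expression 1 | Expression 2
-------------------------------------
0 | 0 | 1 | 1
0 | 1 | 0 | 0
1 | 0 | 1 | 1
1 | 1 | 0 | 0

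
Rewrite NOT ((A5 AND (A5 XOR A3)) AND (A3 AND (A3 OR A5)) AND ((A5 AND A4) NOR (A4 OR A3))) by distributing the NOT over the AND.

NOT (A5 AND (A5 XOR A3)) OR NOT (A3 AND (A3 OR A5)) OR NOT ((A5 AND A4) NOR (A4 OR A3))
De Morgan's: NOT(AND of terms) = OR of negations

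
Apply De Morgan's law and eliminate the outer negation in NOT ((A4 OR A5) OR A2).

NOT (A4 OR A5) AND NOT A2
De Morgan's: NOT(OR of terms) = AND of negations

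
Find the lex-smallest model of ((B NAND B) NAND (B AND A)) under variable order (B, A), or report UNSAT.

B=0, A=0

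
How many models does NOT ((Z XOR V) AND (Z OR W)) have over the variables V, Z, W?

Satisfying assignments: (0,0,0), (0,0,1), (1,0,0), (1,1,0), (1,1,1)
Count: 5 out of 8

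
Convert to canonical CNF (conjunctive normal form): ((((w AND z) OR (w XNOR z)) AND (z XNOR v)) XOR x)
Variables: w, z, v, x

(w OR z OR v OR NOT x) AND (w OR z OR NOT v OR x) AND (w OR NOT z OR v OR x) AND (w OR NOT z OR NOT v OR x) AND (NOT w OR z OR v OR x) AND (NOT w OR z OR NOT v OR x) AND (NOT w OR NOT z OR v OR x) AND (NOT w OR NOT z OR NOT v OR NOT x)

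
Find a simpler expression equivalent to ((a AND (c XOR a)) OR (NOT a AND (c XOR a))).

By distribution ((E AND v) OR (E AND NOT v) = E):
= (c XOR a)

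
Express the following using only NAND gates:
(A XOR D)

((A NAND (A NAND D)) NAND (D NAND (A NAND D)))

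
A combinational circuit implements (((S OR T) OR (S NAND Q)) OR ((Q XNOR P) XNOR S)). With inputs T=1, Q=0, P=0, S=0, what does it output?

Substituting: (((0 OR 1) OR (0 NAND 0)) OR ((0 XNOR 0) XNOR 0))
= 1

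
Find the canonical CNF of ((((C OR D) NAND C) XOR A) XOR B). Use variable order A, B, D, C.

(A OR B OR D OR NOT C) AND (A OR B OR NOT D OR NOT C) AND (A OR NOT B OR D OR C) AND (A OR NOT B OR NOT D OR C) AND (NOT A OR B OR D OR C) AND (NOT A OR B OR NOT D OR C) AND (NOT A OR NOT B OR D OR NOT C) AND (NOT A OR NOT B OR NOT D OR NOT C)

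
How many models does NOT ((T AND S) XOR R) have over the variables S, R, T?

Satisfying assignments: (0,0,0), (0,0,1), (1,0,0), (1,1,1)
Count: 4 out of 8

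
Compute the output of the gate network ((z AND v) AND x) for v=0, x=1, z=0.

Substituting: ((0 AND 0) AND 1)
= 0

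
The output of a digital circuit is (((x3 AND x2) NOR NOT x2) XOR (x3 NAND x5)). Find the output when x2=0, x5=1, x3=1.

Substituting: (((1 AND 0) NOR NOT 0) XOR (1 NAND 1))
= 0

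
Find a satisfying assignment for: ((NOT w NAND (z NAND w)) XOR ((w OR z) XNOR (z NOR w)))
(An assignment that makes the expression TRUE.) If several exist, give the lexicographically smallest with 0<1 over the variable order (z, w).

z=0, w=1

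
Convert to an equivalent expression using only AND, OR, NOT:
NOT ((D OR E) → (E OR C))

(D OR E) AND NOT (E OR C)
(Negated implication: NOT(A → B) = A AND NOT B)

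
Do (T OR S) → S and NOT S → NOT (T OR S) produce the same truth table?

Yes, Contrapositive is always equivalent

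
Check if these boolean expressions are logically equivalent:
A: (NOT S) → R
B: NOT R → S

Yes, Contrapositive is always equivalent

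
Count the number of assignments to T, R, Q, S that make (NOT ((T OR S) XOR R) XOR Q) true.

Satisfying assignments: (0,0,0,0), (0,0,1,1), (0,1,0,1), (0,1,1,0), (1,0,1,0), (1,0,1,1), (1,1,0,0), (1,1,0,1)
Count: 8 out of 16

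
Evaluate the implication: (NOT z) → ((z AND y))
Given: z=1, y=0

Antecedent (NOT z) = 0; consequent ((z AND y)) = 0.
0 → 0 = 1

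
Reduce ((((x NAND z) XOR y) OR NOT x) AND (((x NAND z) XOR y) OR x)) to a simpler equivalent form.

By distribution ((E OR v) AND (E OR NOT v) = E):
= ((x NAND z) XOR y)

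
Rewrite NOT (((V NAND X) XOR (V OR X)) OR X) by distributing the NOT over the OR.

NOT ((V NAND X) XOR (V OR X)) AND NOT X
De Morgan's: NOT(OR of terms) = AND of negations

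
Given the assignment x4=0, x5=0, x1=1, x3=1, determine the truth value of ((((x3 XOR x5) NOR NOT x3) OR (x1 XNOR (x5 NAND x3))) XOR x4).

Substituting: ((((1 XOR 0) NOR NOT 1) OR (1 XNOR (0 NAND 1))) XOR 0)
= 1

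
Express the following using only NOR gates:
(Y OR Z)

((Y NOR Z) NOR (Y NOR Z))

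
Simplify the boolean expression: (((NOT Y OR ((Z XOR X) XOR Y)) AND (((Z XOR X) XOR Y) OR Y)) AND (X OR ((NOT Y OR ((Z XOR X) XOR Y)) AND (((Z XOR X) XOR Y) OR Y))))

By absorption (E AND (E OR v) = E) then distribution ((E OR v) AND (E OR NOT v) = E):
= ((Z XOR X) XOR Y)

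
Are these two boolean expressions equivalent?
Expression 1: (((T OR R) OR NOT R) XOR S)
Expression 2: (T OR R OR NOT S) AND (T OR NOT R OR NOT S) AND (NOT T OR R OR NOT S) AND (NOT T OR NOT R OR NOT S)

Yes, they are equivalent — the two output columns agree on all 8 assignments:
T | R | S | Expression 1 | Expression 2
---------------------------------------
0 | 0 | 0 | 1 | 1
0 | 0 | 1 | 0 | 0
0 | 1 | 0 | 1 | 1
0 | 1 | 1 | 0 | 0
1 | 0 | 0 | 1 | 1
1 | 0 | 1 | 0 | 0
1 | 1 | 0 | 1 | 1
1 | 1 | 1 | 0 | 0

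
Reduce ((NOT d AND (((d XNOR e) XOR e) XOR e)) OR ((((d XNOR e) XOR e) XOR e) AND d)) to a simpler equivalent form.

By distribution ((E AND v) OR (E AND NOT v) = E) then XOR self-cancellation ((E XOR v) XOR v = E):
= (d XNOR e)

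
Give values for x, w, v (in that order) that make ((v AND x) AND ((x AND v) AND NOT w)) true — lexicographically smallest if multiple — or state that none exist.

x=1, w=0, v=1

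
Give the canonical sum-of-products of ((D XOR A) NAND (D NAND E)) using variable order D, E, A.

Σm(0, 2, 5, 6, 7) = (NOT D AND NOT E AND NOT A) OR (NOT D AND E AND NOT A) OR (D AND NOT E AND A) OR (D AND E AND NOT A) OR (D AND E AND A)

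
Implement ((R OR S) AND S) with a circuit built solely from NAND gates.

((((R NAND R) NAND (S NAND S)) NAND S) NAND (((R NAND R) NAND (S NAND S)) NAND S))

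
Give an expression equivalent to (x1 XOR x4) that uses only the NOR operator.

((((x1 NOR x4) NOR (x1 NOR x4)) NOR ((x1 NOR x4) NOR (x1 NOR x4))) NOR ((((x1 NOR x1) NOR (x4 NOR x4)) NOR ((x1 NOR x1) NOR (x4 NOR x4))) NOR (((x1 NOR x1) NOR (x4 NOR x4)) NOR ((x1 NOR x1) NOR (x4 NOR x4)))))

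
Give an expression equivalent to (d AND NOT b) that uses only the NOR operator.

((d NOR d) NOR ((b NOR b) NOR (b NOR b)))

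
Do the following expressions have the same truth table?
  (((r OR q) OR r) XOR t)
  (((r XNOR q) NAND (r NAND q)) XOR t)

Yes, they are equivalent — the two output columns agree on all 8 assignments:
t | q | r | Expression 1 | Expression 2
---------------------------------------
0 | 0 | 0 | 0 | 0
0 | 0 | 1 | 1 | 1
0 | 1 | 0 | 1 | 1
0 | 1 | 1 | 1 | 1
1 | 0 | 0 | 1 | 1
1 | 0 | 1 | 0 | 0
1 | 1 | 0 | 0 | 0
1 | 1 | 1 | 0 | 0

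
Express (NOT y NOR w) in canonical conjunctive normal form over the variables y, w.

(y OR w) AND (y OR NOT w) AND (NOT y OR NOT w)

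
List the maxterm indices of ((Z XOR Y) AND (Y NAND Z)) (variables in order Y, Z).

ΠM(0, 3) = (Y OR Z) AND (NOT Y OR NOT Z)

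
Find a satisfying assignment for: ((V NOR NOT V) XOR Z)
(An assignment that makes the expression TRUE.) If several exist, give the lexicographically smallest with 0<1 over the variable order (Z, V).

Z=1, V=0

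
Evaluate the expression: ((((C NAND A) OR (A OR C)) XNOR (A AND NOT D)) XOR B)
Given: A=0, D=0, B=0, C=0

Substituting: ((((0 NAND 0) OR (0 OR 0)) XNOR (0 AND NOT 0)) XOR 0)
= 0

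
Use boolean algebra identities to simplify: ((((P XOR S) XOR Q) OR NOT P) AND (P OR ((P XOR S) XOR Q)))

By distribution ((E OR v) AND (E OR NOT v) = E):
= ((P XOR S) XOR Q)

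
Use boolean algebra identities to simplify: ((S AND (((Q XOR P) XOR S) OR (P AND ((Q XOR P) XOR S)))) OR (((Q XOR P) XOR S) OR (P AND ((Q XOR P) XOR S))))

By absorption (E OR (E AND v) = E) then absorption (E OR (E AND v) = E):
= ((Q XOR P) XOR S)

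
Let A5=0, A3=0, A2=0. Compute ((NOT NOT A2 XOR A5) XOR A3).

Substituting: ((NOT NOT 0 XOR 0) XOR 0)
= 0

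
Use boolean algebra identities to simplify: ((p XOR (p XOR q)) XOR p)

By XOR self-cancellation ((E XOR v) XOR v = E):
= (p XOR q)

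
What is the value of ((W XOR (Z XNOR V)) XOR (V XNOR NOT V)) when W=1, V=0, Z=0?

Substituting: ((1 XOR (0 XNOR 0)) XOR (0 XNOR NOT 0))
= 0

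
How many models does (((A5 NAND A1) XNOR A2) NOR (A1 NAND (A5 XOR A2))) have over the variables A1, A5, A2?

No assignment satisfies the expression.
Count: 0 out of 8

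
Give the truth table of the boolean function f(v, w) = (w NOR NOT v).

v | w | Output
--------------
0 | 0 | 0
0 | 1 | 0
1 | 0 | 1
1 | 1 | 0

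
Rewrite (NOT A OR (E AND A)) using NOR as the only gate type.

(((A NOR A) NOR ((E NOR E) NOR (A NOR A))) NOR ((A NOR A) NOR ((E NOR E) NOR (A NOR A))))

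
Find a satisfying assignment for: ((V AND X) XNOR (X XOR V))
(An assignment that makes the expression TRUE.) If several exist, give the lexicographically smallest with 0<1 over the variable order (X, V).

X=0, V=0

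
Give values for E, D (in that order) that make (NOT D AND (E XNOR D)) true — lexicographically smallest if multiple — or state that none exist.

E=0, D=0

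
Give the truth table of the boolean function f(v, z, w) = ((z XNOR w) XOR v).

v | z | w | Output
------------------
0 | 0 | 0 | 1
0 | 0 | 1 | 0
0 | 1 | 0 | 0
0 | 1 | 1 | 1
1 | 0 | 0 | 0
1 | 0 | 1 | 1
1 | 1 | 0 | 1
1 | 1 | 1 | 0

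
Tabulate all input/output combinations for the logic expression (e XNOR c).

c | e | Output
--------------
0 | 0 | 1
0 | 1 | 0
1 | 0 | 0
1 | 1 | 1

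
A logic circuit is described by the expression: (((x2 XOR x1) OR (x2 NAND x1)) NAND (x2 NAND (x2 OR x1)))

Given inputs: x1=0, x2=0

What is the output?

Substituting: (((0 XOR 0) OR (0 NAND 0)) NAND (0 NAND (0 OR 0)))
= 0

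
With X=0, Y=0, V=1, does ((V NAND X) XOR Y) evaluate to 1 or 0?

Substituting: ((1 NAND 0) XOR 0)
= 1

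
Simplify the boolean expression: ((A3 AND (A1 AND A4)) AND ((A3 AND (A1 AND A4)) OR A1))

By absorption (E AND (E OR v) = E):
= (A3 AND (A1 AND A4))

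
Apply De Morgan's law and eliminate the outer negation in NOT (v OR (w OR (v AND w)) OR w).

NOT v AND NOT (w OR (v AND w)) AND NOT w
De Morgan's: NOT(OR of terms) = AND of negations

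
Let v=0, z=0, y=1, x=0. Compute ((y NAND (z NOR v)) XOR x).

Substituting: ((1 NAND (0 NOR 0)) XOR 0)
= 0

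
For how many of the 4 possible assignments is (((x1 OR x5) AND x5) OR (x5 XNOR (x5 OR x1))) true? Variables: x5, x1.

Satisfying assignments: (0,0), (1,0), (1,1)
Count: 3 out of 4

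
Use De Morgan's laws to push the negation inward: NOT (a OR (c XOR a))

NOT a AND NOT (c XOR a)
De Morgan's: NOT(OR of terms) = AND of negations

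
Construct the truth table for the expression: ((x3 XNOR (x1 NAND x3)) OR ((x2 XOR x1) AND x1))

x3 | x1 | x2 | Output
---------------------
0 | 0 | 0 | 0
0 | 0 | 1 | 0
0 | 1 | 0 | 1
0 | 1 | 1 | 0
1 | 0 | 0 | 1
1 | 0 | 1 | 1
1 | 1 | 0 | 1
1 | 1 | 1 | 0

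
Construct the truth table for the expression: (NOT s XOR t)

t | s | Output
--------------
0 | 0 | 1
0 | 1 | 0
1 | 0 | 0
1 | 1 | 1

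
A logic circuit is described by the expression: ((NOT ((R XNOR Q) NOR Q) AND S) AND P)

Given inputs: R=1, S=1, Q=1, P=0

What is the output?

Substituting: ((NOT ((1 XNOR 1) NOR 1) AND 1) AND 0)
= 0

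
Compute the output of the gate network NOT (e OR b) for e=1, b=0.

Substituting: NOT (1 OR 0)
= 0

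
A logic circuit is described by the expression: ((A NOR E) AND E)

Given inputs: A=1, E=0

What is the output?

Substituting: ((1 NOR 0) AND 0)
= 0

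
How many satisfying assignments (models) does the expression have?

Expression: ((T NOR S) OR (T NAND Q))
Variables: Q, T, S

Satisfying assignments: (0,0,0), (0,0,1), (0,1,0), (0,1,1), (1,0,0), (1,0,1)
Count: 6 out of 8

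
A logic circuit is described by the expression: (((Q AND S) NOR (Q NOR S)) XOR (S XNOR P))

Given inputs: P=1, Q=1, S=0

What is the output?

Substituting: (((1 AND 0) NOR (1 NOR 0)) XOR (0 XNOR 1))
= 1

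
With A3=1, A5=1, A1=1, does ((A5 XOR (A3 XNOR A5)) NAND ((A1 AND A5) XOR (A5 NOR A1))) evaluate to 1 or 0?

Substituting: ((1 XOR (1 XNOR 1)) NAND ((1 AND 1) XOR (1 NOR 1)))
= 1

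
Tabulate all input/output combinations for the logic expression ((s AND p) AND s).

p | s | Output
--------------
0 | 0 | 0
0 | 1 | 0
1 | 0 | 0
1 | 1 | 1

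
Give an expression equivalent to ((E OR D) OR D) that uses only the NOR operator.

((((E NOR D) NOR (E NOR D)) NOR D) NOR (((E NOR D) NOR (E NOR D)) NOR D))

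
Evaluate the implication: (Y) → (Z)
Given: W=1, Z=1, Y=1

Antecedent (Y) = 1; consequent (Z) = 1.
1 → 1 = 1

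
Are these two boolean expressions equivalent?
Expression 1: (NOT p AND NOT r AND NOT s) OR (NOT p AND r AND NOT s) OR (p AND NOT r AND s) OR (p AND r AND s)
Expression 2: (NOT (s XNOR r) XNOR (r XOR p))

Yes, they are equivalent — the two output columns agree on all 8 assignments:
p | r | s | Expression 1 | Expression 2
---------------------------------------
0 | 0 | 0 | 1 | 1
0 | 0 | 1 | 0 | 0
0 | 1 | 0 | 1 | 1
0 | 1 | 1 | 0 | 0
1 | 0 | 0 | 0 | 0
1 | 0 | 1 | 1 | 1
1 | 1 | 0 | 0 | 0
1 | 1 | 1 | 1 | 1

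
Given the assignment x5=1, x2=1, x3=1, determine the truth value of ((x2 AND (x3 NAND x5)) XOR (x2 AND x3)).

Substituting: ((1 AND (1 NAND 1)) XOR (1 AND 1))
= 1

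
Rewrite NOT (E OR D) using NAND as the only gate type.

(((E NAND E) NAND (D NAND D)) NAND ((E NAND E) NAND (D NAND D)))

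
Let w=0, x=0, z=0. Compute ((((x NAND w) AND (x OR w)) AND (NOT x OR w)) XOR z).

Substituting: ((((0 NAND 0) AND (0 OR 0)) AND (NOT 0 OR 0)) XOR 0)
= 0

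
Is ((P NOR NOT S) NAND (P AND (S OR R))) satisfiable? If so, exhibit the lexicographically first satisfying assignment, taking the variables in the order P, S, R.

P=0, S=0, R=0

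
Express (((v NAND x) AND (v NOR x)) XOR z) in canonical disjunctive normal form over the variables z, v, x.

(NOT z AND NOT v AND NOT x) OR (z AND NOT v AND x) OR (z AND v AND NOT x) OR (z AND v AND x)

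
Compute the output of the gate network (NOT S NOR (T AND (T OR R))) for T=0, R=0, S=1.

Substituting: (NOT 1 NOR (0 AND (0 OR 0)))
= 1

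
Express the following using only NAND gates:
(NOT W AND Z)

(((W NAND W) NAND Z) NAND ((W NAND W) NAND Z))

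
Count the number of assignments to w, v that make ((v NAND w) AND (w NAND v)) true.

Satisfying assignments: (0,0), (0,1), (1,0)
Count: 3 out of 4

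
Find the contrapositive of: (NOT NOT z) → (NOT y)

Contrapositive: y → NOT z
Note: A statement and its contrapositive are logically equivalent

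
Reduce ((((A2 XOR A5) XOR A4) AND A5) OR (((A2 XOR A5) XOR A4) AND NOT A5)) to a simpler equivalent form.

By distribution ((E AND v) OR (E AND NOT v) = E):
= ((A2 XOR A5) XOR A4)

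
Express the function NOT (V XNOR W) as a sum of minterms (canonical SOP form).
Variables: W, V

Σm(1, 2) = (NOT W AND V) OR (W AND NOT V)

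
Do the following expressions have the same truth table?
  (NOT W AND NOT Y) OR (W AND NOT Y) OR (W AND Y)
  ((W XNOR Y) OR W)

Yes, they are equivalent — the two output columns agree on all 4 assignments:
W | Y | Expression 1 | Expression 2
-----------------------------------
0 | 0 | 1 | 1
0 | 1 | 0 | 0
1 | 0 | 1 | 1
1 | 1 | 1 | 1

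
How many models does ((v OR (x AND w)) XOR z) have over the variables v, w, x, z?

Satisfying assignments: (0,0,0,1), (0,0,1,1), (0,1,0,1), (0,1,1,0), (1,0,0,0), (1,0,1,0), (1,1,0,0), (1,1,1,0)
Count: 8 out of 16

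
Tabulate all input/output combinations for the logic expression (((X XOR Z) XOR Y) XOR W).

Y | X | W | Z | Output
----------------------
0 | 0 | 0 | 0 | 0
0 | 0 | 0 | 1 | 1
0 | 0 | 1 | 0 | 1
0 | 0 | 1 | 1 | 0
0 | 1 | 0 | 0 | 1
0 | 1 | 0 | 1 | 0
0 | 1 | 1 | 0 | 0
0 | 1 | 1 | 1 | 1
1 | 0 | 0 | 0 | 1
1 | 0 | 0 | 1 | 0
1 | 0 | 1 | 0 | 0
1 | 0 | 1 | 1 | 1
1 | 1 | 0 | 0 | 0
1 | 1 | 0 | 1 | 1
1 | 1 | 1 | 0 | 1
1 | 1 | 1 | 1 | 0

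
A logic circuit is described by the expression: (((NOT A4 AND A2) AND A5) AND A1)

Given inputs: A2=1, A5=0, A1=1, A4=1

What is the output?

Substituting: (((NOT 1 AND 1) AND 0) AND 1)
= 0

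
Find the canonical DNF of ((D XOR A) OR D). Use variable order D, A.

(NOT D AND A) OR (D AND NOT A) OR (D AND A)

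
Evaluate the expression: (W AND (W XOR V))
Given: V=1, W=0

Substituting: (0 AND (0 XOR 1))
= 0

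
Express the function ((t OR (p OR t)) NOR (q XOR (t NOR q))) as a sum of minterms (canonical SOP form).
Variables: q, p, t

Σm() = FALSE (no minterms)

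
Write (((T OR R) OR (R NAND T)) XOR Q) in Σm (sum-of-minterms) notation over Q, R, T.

Σm(0, 1, 2, 3) = (NOT Q AND NOT R AND NOT T) OR (NOT Q AND NOT R AND T) OR (NOT Q AND R AND NOT T) OR (NOT Q AND R AND T)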